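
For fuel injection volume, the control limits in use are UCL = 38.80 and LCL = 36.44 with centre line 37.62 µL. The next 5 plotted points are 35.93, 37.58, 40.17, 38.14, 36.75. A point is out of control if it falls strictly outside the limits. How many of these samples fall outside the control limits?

2

Compare each point to [36.44, 38.80]: sample 1 = 35.93 < LCL; sample 3 = 40.17 > UCL.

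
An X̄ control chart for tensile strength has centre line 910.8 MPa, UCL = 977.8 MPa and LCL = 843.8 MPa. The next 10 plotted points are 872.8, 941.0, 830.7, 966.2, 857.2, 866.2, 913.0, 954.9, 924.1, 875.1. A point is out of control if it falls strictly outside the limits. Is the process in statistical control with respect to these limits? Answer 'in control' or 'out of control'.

out of control

Compare each point to [843.8, 977.8]: sample 3 = 830.7 < LCL.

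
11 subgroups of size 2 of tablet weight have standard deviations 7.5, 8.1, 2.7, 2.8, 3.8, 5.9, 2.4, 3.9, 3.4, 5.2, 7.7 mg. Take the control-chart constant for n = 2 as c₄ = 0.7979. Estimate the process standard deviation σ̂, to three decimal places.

6.084

s̄ = (7.5 + 8.1 + 2.7 + 2.8 + 3.8 + 5.9 + 2.4 + 3.9 + 3.4 + 5.2 + 7.7) / 11 = 4.8545
σ̂ = s̄ / c₄ = 4.8545 / 0.7979 = 6.0842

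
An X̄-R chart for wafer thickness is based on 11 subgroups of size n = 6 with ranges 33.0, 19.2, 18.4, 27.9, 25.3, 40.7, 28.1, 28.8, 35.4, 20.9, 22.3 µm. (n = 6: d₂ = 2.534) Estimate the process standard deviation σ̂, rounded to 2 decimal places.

R̄ = (33.0 + 19.2 + 18.4 + 27.9 + 25.3 + 40.7 + 28.1 + 28.8 + 35.4 + 20.9 + 22.3) / 11 = 27.2727
σ̂ = R̄ / d₂ = 27.2727 / 2.534 = 10.7627

10.76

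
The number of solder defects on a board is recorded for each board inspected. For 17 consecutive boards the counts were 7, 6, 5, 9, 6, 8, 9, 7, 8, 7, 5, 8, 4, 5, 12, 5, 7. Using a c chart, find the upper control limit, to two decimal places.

14.85

c̄ = (7 + 6 + 5 + 9 + 6 + 8 + 9 + 7 + 8 + 7 + 5 + 8 + 4 + 5 + 12 + 5 + 7) / 17 = 118 / 17 = 6.9412
UCL = c̄ + 3√c̄ = 6.9412 + 3 × √6.9412 = 6.9412 + 3 × 2.6346 = 14.8450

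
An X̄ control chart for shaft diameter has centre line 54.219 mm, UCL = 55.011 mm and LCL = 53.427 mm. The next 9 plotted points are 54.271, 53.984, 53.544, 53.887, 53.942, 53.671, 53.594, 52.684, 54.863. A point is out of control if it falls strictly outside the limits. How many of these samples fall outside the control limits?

1

Compare each point to [53.427, 55.011]: sample 8 = 52.684 < LCL.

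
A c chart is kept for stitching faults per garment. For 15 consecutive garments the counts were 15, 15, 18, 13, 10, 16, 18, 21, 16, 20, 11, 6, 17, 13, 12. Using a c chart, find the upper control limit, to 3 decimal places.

26.249

c̄ = (15 + 15 + 18 + 13 + 10 + 16 + 18 + 21 + 16 + 20 + 11 + 6 + 17 + 13 + 12) / 15 = 221 / 15 = 14.7333
UCL = c̄ + 3√c̄ = 14.7333 + 3 × √14.7333 = 14.7333 + 3 × 3.8384 = 26.2485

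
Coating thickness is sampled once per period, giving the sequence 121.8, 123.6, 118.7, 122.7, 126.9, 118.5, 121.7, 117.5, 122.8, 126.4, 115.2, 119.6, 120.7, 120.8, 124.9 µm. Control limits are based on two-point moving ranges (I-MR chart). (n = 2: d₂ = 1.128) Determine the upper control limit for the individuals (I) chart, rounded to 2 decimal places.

132.95

X̄ = (121.8 + 123.6 + 118.7 + 122.7 + 126.9 + 118.5 + 121.7 + 117.5 + 122.8 + 126.4 + 115.2 + 119.6 + 120.7 + 120.8 + 124.9) / 15 = 121.4533
Moving ranges: 1.8, 4.9, 4.0, 4.2, 8.4, 3.2, 4.2, 5.3, 3.6, 11.2, 4.4, 1.1, 0.1, 4.1; M̄R̄ = 60.5000 / 14 = 4.3214
UCL = X̄ + 3·M̄R̄/d₂ = 121.4533 + 3 × 4.3214 / 1.128 = 132.9465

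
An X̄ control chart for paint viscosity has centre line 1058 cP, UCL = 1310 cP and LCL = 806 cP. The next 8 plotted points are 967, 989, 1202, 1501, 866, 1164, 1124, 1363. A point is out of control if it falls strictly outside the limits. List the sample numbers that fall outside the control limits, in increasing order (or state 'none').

Compare each point to [806, 1310]: sample 4 = 1501 > UCL; sample 8 = 1363 > UCL.

4, 8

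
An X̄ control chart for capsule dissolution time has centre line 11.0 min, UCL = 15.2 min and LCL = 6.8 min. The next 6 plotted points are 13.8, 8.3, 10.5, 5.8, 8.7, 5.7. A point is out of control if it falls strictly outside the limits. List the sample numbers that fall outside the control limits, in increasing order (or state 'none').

4, 6

Compare each point to [6.8, 15.2]: sample 4 = 5.8 < LCL; sample 6 = 5.7 < LCL.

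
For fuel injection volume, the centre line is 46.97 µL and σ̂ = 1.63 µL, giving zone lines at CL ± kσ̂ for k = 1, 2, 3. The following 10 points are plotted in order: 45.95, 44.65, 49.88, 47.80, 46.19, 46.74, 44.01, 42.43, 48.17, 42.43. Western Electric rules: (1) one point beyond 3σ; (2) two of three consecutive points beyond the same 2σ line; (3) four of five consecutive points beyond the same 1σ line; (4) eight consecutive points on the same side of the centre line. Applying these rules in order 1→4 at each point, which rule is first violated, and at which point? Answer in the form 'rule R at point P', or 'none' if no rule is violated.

rule 2 at point 10

Zone of each point (C = within 1σ̂, B = 1σ̂–2σ̂, A = 2σ̂–3σ̂, * = beyond 3σ̂; sign = side of CL): 1:-C, 2:-B, 3:+B, 4:+C, 5:-C, 6:-C, 7:-B, 8:-A, 9:+C, 10:-A
Rule 2 (two of three consecutive points beyond the same 2σ limit) is satisfied at point 10.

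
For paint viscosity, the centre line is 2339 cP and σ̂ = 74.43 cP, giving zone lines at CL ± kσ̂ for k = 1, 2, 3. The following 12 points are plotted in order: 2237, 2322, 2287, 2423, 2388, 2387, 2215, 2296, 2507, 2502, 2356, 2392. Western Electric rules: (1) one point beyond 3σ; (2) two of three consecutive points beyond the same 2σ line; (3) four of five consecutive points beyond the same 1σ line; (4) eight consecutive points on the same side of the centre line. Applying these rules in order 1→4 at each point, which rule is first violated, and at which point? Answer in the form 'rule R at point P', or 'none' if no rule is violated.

Zone of each point (C = within 1σ̂, B = 1σ̂–2σ̂, A = 2σ̂–3σ̂, * = beyond 3σ̂; sign = side of CL): 1:-B, 2:-C, 3:-C, 4:+B, 5:+C, 6:+C, 7:-B, 8:-C, 9:+A, 10:+A, 11:+C, 12:+C
Rule 2 (two of three consecutive points beyond the same 2σ limit) is satisfied at point 10.

rule 2 at point 10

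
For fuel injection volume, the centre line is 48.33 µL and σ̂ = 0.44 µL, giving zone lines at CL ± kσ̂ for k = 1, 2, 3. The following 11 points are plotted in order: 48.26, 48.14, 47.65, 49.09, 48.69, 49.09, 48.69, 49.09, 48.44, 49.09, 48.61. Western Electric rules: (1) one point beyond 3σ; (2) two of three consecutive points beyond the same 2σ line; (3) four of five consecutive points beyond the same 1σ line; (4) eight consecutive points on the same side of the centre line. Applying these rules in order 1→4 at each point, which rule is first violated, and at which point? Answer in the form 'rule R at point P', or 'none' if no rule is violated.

rule 4 at point 11

Zone of each point (C = within 1σ̂, B = 1σ̂–2σ̂, A = 2σ̂–3σ̂, * = beyond 3σ̂; sign = side of CL): 1:-C, 2:-C, 3:-B, 4:+B, 5:+C, 6:+B, 7:+C, 8:+B, 9:+C, 10:+B, 11:+C
Rule 4 (eight consecutive points on the same side of the centre line) is satisfied at point 11.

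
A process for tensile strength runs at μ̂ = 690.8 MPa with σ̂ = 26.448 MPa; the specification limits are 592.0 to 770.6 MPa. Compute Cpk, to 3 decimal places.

1.006

Cpu = (USL − μ̂) / (3σ̂) = (770.6 − 690.8) / (3 × 26.448) = 1.0057; Cpl = (μ̂ − LSL) / (3σ̂) = (690.8 − 592.0) / (3 × 26.448) = 1.2452; Cpk = min(Cpu, Cpl) = 1.0057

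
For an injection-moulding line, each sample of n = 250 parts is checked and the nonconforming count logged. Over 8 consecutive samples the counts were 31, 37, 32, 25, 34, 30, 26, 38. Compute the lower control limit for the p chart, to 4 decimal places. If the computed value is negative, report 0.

p̄ = Σdᵢ / (k·n) = 253 / (8 × 250) = 0.12650
LCL = p̄ − 3·√(p̄(1−p̄)/n) = 0.12650 − 3 × 0.02102 = 0.06343

0.0634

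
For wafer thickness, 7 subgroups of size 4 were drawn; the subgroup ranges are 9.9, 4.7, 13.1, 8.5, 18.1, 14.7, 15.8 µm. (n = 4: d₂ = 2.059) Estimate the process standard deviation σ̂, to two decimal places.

5.88

R̄ = (9.9 + 4.7 + 13.1 + 8.5 + 18.1 + 14.7 + 15.8) / 7 = 12.1143
σ̂ = R̄ / d₂ = 12.1143 / 2.059 = 5.8836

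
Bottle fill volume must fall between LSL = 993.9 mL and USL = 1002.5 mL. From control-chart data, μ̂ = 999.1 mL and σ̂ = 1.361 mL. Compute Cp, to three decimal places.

Cp = (USL − LSL) / (6σ̂) = (1002.5 − 993.9) / (6 × 1.361) = 8.6000 / 8.1660 = 1.0531

1.053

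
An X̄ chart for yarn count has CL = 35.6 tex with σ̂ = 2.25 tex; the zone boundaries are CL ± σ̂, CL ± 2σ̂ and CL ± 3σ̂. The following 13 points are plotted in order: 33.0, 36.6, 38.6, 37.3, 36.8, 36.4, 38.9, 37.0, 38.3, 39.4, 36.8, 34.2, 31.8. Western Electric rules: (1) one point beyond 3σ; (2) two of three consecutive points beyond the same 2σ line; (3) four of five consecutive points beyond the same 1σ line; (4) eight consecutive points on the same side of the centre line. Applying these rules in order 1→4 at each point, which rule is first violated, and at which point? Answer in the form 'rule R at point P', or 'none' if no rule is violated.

Zone of each point (C = within 1σ̂, B = 1σ̂–2σ̂, A = 2σ̂–3σ̂, * = beyond 3σ̂; sign = side of CL): 1:-B, 2:+C, 3:+B, 4:+C, 5:+C, 6:+C, 7:+B, 8:+C, 9:+B, 10:+B, 11:+C, 12:-C, 13:-B
Rule 4 (eight consecutive points on the same side of the centre line) is satisfied at point 9.

rule 4 at point 9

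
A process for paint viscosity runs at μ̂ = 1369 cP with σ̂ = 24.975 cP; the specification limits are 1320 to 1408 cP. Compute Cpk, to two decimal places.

Cpu = (USL − μ̂) / (3σ̂) = (1408 − 1369) / (3 × 24.975) = 0.5205; Cpl = (μ̂ − LSL) / (3σ̂) = (1369 − 1320) / (3 × 24.975) = 0.6540; Cpk = min(Cpu, Cpl) = 0.5205

0.52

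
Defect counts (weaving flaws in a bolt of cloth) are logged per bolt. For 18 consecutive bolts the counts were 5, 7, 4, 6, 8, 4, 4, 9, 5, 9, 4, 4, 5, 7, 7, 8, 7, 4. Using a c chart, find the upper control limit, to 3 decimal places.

c̄ = (5 + 7 + 4 + 6 + 8 + 4 + 4 + 9 + 5 + 9 + 4 + 4 + 5 + 7 + 7 + 8 + 7 + 4) / 18 = 107 / 18 = 5.9444
UCL = c̄ + 3√c̄ = 5.9444 + 3 × √5.9444 = 5.9444 + 3 × 2.4381 = 13.2588

13.259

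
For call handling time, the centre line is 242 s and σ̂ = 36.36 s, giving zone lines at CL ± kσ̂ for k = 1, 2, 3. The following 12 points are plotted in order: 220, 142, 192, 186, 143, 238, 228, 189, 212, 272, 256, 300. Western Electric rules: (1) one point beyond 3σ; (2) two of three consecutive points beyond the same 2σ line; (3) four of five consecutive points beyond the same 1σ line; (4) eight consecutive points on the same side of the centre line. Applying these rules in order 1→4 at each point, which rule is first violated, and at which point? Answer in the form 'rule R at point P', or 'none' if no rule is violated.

rule 3 at point 5

Zone of each point (C = within 1σ̂, B = 1σ̂–2σ̂, A = 2σ̂–3σ̂, * = beyond 3σ̂; sign = side of CL): 1:-C, 2:-A, 3:-B, 4:-B, 5:-A, 6:-C, 7:-C, 8:-B, 9:-C, 10:+C, 11:+C, 12:+B
Rule 3 (four of five consecutive points beyond the same 1σ limit) is satisfied at point 5.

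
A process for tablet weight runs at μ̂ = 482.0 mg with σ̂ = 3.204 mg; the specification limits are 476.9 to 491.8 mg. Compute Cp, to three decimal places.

0.775

Cp = (USL − LSL) / (6σ̂) = (491.8 − 476.9) / (6 × 3.204) = 14.9000 / 19.2240 = 0.7751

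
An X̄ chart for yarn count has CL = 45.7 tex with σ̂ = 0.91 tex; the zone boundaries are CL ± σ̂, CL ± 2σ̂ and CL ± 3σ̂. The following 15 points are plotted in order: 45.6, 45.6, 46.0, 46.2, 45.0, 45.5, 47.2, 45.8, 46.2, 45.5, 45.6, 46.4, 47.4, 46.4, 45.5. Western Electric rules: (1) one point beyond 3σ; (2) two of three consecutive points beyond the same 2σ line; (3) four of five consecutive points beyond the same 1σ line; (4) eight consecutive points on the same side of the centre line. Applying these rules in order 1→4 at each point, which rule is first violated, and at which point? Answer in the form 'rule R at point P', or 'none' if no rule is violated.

Zone of each point (C = within 1σ̂, B = 1σ̂–2σ̂, A = 2σ̂–3σ̂, * = beyond 3σ̂; sign = side of CL): 1:-C, 2:-C, 3:+C, 4:+C, 5:-C, 6:-C, 7:+B, 8:+C, 9:+C, 10:-C, 11:-C, 12:+C, 13:+B, 14:+C, 15:-C
No rule fires across all 15 points.

none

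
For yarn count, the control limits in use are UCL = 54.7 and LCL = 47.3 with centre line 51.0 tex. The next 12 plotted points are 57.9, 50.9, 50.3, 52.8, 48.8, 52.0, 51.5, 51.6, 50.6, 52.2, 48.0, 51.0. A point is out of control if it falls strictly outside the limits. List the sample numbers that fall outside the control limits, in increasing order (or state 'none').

1

Compare each point to [47.3, 54.7]: sample 1 = 57.9 > UCL.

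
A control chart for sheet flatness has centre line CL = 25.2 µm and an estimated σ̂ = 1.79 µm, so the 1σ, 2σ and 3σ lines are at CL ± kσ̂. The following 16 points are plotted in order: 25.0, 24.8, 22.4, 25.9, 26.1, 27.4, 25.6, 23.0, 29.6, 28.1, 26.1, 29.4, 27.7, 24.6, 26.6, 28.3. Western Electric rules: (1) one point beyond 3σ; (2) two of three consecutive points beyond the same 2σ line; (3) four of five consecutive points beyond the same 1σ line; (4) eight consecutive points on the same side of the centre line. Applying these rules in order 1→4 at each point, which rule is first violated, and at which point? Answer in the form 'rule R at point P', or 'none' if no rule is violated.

rule 3 at point 13

Zone of each point (C = within 1σ̂, B = 1σ̂–2σ̂, A = 2σ̂–3σ̂, * = beyond 3σ̂; sign = side of CL): 1:-C, 2:-C, 3:-B, 4:+C, 5:+C, 6:+B, 7:+C, 8:-B, 9:+A, 10:+B, 11:+C, 12:+A, 13:+B, 14:-C, 15:+C, 16:+B
Rule 3 (four of five consecutive points beyond the same 1σ limit) is satisfied at point 13.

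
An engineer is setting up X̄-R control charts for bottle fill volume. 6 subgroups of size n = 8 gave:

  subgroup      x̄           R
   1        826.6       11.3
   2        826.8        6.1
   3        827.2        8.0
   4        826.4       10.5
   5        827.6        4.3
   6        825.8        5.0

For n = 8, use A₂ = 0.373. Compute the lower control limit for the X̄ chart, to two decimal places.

X̄̄ = (826.6 + 826.8 + 827.2 + 826.4 + 827.6 + 825.8) / 6 = 4960.4000 / 6 = 826.7333
R̄ = (11.3 + 6.1 + 8.0 + 10.5 + 4.3 + 5.0) / 6 = 45.2000 / 6 = 7.5333
LCL = X̄̄ − A₂·R̄ = 826.7333 − 0.373 × 7.5333 = 823.9234

823.92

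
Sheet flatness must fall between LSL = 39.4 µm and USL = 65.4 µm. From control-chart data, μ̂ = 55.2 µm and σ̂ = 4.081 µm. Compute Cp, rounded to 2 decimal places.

Cp = (USL − LSL) / (6σ̂) = (65.4 − 39.4) / (6 × 4.081) = 26.0000 / 24.4860 = 1.0618

1.06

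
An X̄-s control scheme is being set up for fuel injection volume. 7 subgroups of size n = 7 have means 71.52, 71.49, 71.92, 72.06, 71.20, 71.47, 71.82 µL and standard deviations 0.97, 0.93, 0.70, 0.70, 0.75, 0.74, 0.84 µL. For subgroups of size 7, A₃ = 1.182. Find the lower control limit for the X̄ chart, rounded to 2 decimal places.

70.69

X̄̄ = (71.52 + 71.49 + 71.92 + 72.06 + 71.20 + 71.47 + 71.82) / 7 = 71.6400
s̄ = (0.97 + 0.93 + 0.70 + 0.70 + 0.75 + 0.74 + 0.84) / 7 = 0.8043
LCL = X̄̄ − A₃·s̄ = 71.6400 − 1.182 × 0.8043 = 70.6893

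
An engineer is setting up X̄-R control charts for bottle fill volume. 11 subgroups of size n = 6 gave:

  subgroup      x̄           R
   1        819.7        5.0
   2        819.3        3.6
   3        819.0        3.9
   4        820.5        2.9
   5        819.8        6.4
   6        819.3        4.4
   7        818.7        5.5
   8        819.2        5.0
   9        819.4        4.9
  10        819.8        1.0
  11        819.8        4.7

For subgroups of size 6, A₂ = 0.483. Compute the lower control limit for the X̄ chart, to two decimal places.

X̄̄ = (819.7 + 819.3 + 819.0 + 820.5 + 819.8 + 819.3 + 818.7 + 819.2 + 819.4 + 819.8 + 819.8) / 11 = 9014.5000 / 11 = 819.5000
R̄ = (5.0 + 3.6 + 3.9 + 2.9 + 6.4 + 4.4 + 5.5 + 5.0 + 4.9 + 1.0 + 4.7) / 11 = 47.3000 / 11 = 4.3000
LCL = X̄̄ − A₂·R̄ = 819.5000 − 0.483 × 4.3000 = 817.4231

817.42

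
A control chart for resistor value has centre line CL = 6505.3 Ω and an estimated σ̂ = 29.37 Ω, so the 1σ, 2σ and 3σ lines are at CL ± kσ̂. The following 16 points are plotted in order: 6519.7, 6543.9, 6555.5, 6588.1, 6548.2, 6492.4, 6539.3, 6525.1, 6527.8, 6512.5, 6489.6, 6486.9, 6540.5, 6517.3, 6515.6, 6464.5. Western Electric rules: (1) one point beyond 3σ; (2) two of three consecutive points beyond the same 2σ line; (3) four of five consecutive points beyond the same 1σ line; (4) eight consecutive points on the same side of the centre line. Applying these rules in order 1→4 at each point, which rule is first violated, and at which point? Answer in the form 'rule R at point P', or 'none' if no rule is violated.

Zone of each point (C = within 1σ̂, B = 1σ̂–2σ̂, A = 2σ̂–3σ̂, * = beyond 3σ̂; sign = side of CL): 1:+C, 2:+B, 3:+B, 4:+A, 5:+B, 6:-C, 7:+B, 8:+C, 9:+C, 10:+C, 11:-C, 12:-C, 13:+B, 14:+C, 15:+C, 16:-B
Rule 3 (four of five consecutive points beyond the same 1σ limit) is satisfied at point 5.

rule 3 at point 5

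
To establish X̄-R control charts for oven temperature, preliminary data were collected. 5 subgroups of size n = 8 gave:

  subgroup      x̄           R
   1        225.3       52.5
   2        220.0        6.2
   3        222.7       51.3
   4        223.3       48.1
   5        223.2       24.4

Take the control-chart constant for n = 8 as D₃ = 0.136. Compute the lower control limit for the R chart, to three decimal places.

R̄ = (52.5 + 6.2 + 51.3 + 48.1 + 24.4) / 5 = 182.5000 / 5 = 36.5000
LCL_R = D₃·R̄ = 0.136 × 36.5000 = 4.9640

4.964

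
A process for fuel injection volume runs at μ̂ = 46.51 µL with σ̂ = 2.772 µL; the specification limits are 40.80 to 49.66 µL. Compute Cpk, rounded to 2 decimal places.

Cpu = (USL − μ̂) / (3σ̂) = (49.66 − 46.51) / (3 × 2.772) = 0.3788; Cpl = (μ̂ − LSL) / (3σ̂) = (46.51 − 40.80) / (3 × 2.772) = 0.6866; Cpk = min(Cpu, Cpl) = 0.3788

0.38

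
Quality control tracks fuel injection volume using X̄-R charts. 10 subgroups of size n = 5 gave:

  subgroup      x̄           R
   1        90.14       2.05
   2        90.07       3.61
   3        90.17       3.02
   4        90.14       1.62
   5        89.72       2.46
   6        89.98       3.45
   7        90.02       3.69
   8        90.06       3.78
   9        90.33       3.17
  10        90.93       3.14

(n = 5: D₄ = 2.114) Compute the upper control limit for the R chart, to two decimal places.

R̄ = (2.05 + 3.61 + 3.02 + 1.62 + 2.46 + 3.45 + 3.69 + 3.78 + 3.17 + 3.14) / 10 = 29.9900 / 10 = 2.9990
UCL_R = D₄·R̄ = 2.114 × 2.9990 = 6.3399

6.34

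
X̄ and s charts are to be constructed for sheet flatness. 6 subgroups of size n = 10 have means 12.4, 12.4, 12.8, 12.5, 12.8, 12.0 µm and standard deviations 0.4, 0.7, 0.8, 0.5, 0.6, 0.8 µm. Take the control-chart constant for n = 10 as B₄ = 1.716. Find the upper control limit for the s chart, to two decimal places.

1.09

s̄ = (0.4 + 0.7 + 0.8 + 0.5 + 0.6 + 0.8) / 6 = 0.6333
UCL_s = B₄·s̄ = 1.716 × 0.6333 = 1.0868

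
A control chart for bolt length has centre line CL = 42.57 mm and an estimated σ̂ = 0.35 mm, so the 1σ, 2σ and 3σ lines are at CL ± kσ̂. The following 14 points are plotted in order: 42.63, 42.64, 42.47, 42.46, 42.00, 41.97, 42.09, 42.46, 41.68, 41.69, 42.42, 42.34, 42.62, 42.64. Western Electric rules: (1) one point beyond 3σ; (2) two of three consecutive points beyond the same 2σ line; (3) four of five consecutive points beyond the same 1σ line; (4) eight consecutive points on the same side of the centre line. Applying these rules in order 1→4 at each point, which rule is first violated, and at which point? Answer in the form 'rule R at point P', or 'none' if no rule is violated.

rule 3 at point 9

Zone of each point (C = within 1σ̂, B = 1σ̂–2σ̂, A = 2σ̂–3σ̂, * = beyond 3σ̂; sign = side of CL): 1:+C, 2:+C, 3:-C, 4:-C, 5:-B, 6:-B, 7:-B, 8:-C, 9:-A, 10:-A, 11:-C, 12:-C, 13:+C, 14:+C
Rule 3 (four of five consecutive points beyond the same 1σ limit) is satisfied at point 9.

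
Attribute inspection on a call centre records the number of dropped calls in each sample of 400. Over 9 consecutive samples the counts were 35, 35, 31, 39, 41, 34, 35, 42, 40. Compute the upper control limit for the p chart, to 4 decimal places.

0.1356

p̄ = Σdᵢ / (k·n) = 332 / (9 × 400) = 0.09222
UCL = p̄ + 3·√(p̄(1−p̄)/n) = 0.09222 + 3 × √(0.09222×0.90778/400) = 0.09222 + 3 × 0.01447 = 0.13562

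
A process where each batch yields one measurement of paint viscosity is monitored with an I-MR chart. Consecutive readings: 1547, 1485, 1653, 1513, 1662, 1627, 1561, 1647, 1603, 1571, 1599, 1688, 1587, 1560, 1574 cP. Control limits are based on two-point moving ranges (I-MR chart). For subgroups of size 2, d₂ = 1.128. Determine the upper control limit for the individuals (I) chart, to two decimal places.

X̄ = (1547 + 1485 + 1653 + 1513 + 1662 + 1627 + 1561 + 1647 + 1603 + 1571 + 1599 + 1688 + 1587 + 1560 + 1574) / 15 = 1591.8000
Moving ranges: 62, 168, 140, 149, 35, 66, 86, 44, 32, 28, 89, 101, 27, 14; M̄R̄ = 1041.0000 / 14 = 74.3571
UCL = X̄ + 3·M̄R̄/d₂ = 1591.8000 + 3 × 74.3571 / 1.128 = 1789.5584

1789.56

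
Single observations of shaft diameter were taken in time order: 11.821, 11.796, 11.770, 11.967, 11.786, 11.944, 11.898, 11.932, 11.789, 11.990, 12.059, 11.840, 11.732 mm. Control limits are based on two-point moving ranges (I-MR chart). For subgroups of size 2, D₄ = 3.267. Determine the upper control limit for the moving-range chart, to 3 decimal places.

0.383

Moving ranges: 0.025, 0.026, 0.197, 0.181, 0.158, 0.046, 0.034, 0.143, 0.201, 0.069, 0.219, 0.108; M̄R̄ = 1.4070 / 12 = 0.1173
UCL_MR = D₄·M̄R̄ = 3.267 × 0.1173 = 0.3831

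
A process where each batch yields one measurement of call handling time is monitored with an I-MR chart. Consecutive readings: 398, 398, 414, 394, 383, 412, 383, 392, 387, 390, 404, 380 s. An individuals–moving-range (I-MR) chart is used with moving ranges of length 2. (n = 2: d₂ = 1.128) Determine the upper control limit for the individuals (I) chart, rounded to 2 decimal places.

X̄ = (398 + 398 + 414 + 394 + 383 + 412 + 383 + 392 + 387 + 390 + 404 + 380) / 12 = 394.5833
Moving ranges: 0, 16, 20, 11, 29, 29, 9, 5, 3, 14, 24; M̄R̄ = 160.0000 / 11 = 14.5455
UCL = X̄ + 3·M̄R̄/d₂ = 394.5833 + 3 × 14.5455 / 1.128 = 433.2681

433.27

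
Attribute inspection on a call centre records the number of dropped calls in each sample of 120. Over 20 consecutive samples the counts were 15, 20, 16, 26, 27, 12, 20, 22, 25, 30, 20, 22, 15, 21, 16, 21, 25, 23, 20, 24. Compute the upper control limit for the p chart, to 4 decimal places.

p̄ = Σdᵢ / (k·n) = 420 / (20 × 120) = 0.17500
UCL = p̄ + 3·√(p̄(1−p̄)/n) = 0.17500 + 3 × √(0.17500×0.82500/120) = 0.17500 + 3 × 0.03469 = 0.27906

0.2791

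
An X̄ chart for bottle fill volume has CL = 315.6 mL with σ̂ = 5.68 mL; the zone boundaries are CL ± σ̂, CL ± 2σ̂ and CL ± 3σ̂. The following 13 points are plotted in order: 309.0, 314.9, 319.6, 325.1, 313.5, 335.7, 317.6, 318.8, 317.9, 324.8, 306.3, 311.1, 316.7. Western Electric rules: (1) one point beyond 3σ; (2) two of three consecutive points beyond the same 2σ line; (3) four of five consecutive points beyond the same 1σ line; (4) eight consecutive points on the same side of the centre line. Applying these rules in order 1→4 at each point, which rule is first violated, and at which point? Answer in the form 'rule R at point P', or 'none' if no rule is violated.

rule 1 at point 6

Zone of each point (C = within 1σ̂, B = 1σ̂–2σ̂, A = 2σ̂–3σ̂, * = beyond 3σ̂; sign = side of CL): 1:-B, 2:-C, 3:+C, 4:+B, 5:-C, 6:+*, 7:+C, 8:+C, 9:+C, 10:+B, 11:-B, 12:-C, 13:+C
Rule 1 (one point beyond the 3σ limits) is satisfied at point 6.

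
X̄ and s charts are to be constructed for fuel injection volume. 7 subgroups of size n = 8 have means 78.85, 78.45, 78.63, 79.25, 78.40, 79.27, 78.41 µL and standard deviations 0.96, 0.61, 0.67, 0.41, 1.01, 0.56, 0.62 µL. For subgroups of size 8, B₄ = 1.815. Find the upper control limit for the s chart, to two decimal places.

s̄ = (0.96 + 0.61 + 0.67 + 0.41 + 1.01 + 0.56 + 0.62) / 7 = 0.6914
UCL_s = B₄·s̄ = 1.815 × 0.6914 = 1.2549

1.25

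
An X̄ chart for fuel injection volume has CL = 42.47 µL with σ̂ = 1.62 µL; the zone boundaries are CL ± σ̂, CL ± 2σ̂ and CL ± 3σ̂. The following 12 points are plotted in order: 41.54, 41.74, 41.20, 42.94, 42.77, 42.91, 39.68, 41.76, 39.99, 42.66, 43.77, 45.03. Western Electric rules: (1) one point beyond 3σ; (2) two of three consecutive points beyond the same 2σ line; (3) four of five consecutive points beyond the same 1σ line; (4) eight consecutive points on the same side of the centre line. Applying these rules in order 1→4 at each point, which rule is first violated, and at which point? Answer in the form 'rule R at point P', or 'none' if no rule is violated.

Zone of each point (C = within 1σ̂, B = 1σ̂–2σ̂, A = 2σ̂–3σ̂, * = beyond 3σ̂; sign = side of CL): 1:-C, 2:-C, 3:-C, 4:+C, 5:+C, 6:+C, 7:-B, 8:-C, 9:-B, 10:+C, 11:+C, 12:+B
No rule fires across all 12 points.

none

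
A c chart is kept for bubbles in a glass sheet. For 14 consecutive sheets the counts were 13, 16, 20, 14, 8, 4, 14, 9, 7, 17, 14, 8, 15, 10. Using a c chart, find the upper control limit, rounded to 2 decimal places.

22.49

c̄ = (13 + 16 + 20 + 14 + 8 + 4 + 14 + 9 + 7 + 17 + 14 + 8 + 15 + 10) / 14 = 169 / 14 = 12.0714
UCL = c̄ + 3√c̄ = 12.0714 + 3 × √12.0714 = 12.0714 + 3 × 3.4744 = 22.4946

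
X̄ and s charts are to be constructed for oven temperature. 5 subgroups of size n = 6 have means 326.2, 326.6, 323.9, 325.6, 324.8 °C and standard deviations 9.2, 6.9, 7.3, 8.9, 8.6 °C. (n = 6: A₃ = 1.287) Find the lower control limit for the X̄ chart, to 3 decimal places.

X̄̄ = (326.2 + 326.6 + 323.9 + 325.6 + 324.8) / 5 = 325.4200
s̄ = (9.2 + 6.9 + 7.3 + 8.9 + 8.6) / 5 = 8.1800
LCL = X̄̄ − A₃·s̄ = 325.4200 − 1.287 × 8.1800 = 314.8923

314.892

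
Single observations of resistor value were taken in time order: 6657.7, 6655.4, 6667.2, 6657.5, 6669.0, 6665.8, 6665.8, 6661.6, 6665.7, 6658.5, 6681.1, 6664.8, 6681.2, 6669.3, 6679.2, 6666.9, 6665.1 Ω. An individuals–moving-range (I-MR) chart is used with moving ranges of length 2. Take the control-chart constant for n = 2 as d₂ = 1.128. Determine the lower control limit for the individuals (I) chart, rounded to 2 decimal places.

X̄ = (6657.7 + 6655.4 + 6667.2 + 6657.5 + 6669.0 + 6665.8 + 6665.8 + 6661.6 + 6665.7 + 6658.5 + 6681.1 + 6664.8 + 6681.2 + 6669.3 + 6679.2 + 6666.9 + 6665.1) / 17 = 6666.5765
Moving ranges: 2.3, 11.8, 9.7, 11.5, 3.2, 0.0, 4.2, 4.1, 7.2, 22.6, 16.3, 16.4, 11.9, 9.9, 12.3, 1.8; M̄R̄ = 145.2000 / 16 = 9.0750
LCL = X̄ − 3·M̄R̄/d₂ = 6666.5765 − 3 × 9.0750 / 1.128 = 6642.4408

6642.44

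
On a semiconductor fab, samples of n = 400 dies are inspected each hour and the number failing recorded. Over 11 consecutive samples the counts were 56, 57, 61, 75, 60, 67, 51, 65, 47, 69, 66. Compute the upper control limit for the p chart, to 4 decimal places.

p̄ = Σdᵢ / (k·n) = 674 / (11 × 400) = 0.15318
UCL = p̄ + 3·√(p̄(1−p̄)/n) = 0.15318 + 3 × √(0.15318×0.84682/400) = 0.15318 + 3 × 0.01801 = 0.20721

0.2072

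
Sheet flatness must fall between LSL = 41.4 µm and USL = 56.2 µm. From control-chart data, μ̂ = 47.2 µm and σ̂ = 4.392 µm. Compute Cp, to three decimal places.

0.562

Cp = (USL − LSL) / (6σ̂) = (56.2 − 41.4) / (6 × 4.392) = 14.8000 / 26.3520 = 0.5616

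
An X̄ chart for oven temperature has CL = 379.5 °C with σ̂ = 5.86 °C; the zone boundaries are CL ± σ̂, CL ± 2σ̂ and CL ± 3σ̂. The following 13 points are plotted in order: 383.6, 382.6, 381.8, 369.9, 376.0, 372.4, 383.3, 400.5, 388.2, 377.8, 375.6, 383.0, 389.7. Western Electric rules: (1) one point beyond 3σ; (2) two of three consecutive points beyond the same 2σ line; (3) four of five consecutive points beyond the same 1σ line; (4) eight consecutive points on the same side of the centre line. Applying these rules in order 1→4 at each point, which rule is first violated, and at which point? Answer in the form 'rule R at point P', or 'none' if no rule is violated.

rule 1 at point 8

Zone of each point (C = within 1σ̂, B = 1σ̂–2σ̂, A = 2σ̂–3σ̂, * = beyond 3σ̂; sign = side of CL): 1:+C, 2:+C, 3:+C, 4:-B, 5:-C, 6:-B, 7:+C, 8:+*, 9:+B, 10:-C, 11:-C, 12:+C, 13:+B
Rule 1 (one point beyond the 3σ limits) is satisfied at point 8.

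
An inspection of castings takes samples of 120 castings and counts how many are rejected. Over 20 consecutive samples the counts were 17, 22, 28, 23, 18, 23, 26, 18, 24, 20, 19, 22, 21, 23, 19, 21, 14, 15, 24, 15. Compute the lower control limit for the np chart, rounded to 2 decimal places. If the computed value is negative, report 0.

p̄ = Σdᵢ / (k·n) = 412 / (20 × 120) = 0.17167
LCL = np̄ − 3·√(np̄(1−p̄)) = 20.6000 − 3 × 4.1308 = 8.2075

8.21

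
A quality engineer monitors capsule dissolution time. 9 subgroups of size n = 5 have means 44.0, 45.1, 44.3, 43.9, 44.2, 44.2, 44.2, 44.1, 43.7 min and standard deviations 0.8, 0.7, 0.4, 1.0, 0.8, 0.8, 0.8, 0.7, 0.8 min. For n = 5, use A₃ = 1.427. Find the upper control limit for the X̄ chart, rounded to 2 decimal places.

45.27

X̄̄ = (44.0 + 45.1 + 44.3 + 43.9 + 44.2 + 44.2 + 44.2 + 44.1 + 43.7) / 9 = 44.1889
s̄ = (0.8 + 0.7 + 0.4 + 1.0 + 0.8 + 0.8 + 0.8 + 0.7 + 0.8) / 9 = 0.7556
UCL = X̄̄ + A₃·s̄ = 44.1889 + 1.427 × 0.7556 = 45.2671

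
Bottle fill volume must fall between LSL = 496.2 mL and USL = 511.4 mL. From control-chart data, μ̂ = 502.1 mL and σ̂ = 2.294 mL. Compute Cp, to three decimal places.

Cp = (USL − LSL) / (6σ̂) = (511.4 − 496.2) / (6 × 2.294) = 15.2000 / 13.7640 = 1.1043

1.104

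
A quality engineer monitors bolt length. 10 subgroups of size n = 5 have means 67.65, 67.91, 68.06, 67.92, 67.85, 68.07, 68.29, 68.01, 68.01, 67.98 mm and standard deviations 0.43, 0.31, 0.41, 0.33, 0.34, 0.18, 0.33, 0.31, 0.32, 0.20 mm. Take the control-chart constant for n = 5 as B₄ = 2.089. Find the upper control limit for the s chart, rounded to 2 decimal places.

s̄ = (0.43 + 0.31 + 0.41 + 0.33 + 0.34 + 0.18 + 0.33 + 0.31 + 0.32 + 0.20) / 10 = 0.3160
UCL_s = B₄·s̄ = 2.089 × 0.3160 = 0.6601

0.66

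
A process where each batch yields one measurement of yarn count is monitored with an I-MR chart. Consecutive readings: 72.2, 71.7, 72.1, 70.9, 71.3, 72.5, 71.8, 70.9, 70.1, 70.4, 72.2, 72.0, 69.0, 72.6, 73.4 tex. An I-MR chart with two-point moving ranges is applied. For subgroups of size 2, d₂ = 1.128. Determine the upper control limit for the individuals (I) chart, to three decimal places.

X̄ = (72.2 + 71.7 + 72.1 + 70.9 + 71.3 + 72.5 + 71.8 + 70.9 + 70.1 + 70.4 + 72.2 + 72.0 + 69.0 + 72.6 + 73.4) / 15 = 71.5400
Moving ranges: 0.5, 0.4, 1.2, 0.4, 1.2, 0.7, 0.9, 0.8, 0.3, 1.8, 0.2, 3.0, 3.6, 0.8; M̄R̄ = 15.8000 / 14 = 1.1286
UCL = X̄ + 3·M̄R̄/d₂ = 71.5400 + 3 × 1.1286 / 1.128 = 74.5415

74.542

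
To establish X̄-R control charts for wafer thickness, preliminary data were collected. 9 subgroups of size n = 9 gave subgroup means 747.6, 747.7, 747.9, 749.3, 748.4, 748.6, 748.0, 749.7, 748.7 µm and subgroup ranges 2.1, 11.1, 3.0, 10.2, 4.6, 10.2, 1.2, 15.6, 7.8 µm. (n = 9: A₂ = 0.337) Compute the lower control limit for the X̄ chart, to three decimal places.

745.969

X̄̄ = (747.6 + 747.7 + 747.9 + 749.3 + 748.4 + 748.6 + 748.0 + 749.7 + 748.7) / 9 = 6735.9000 / 9 = 748.4333
R̄ = (2.1 + 11.1 + 3.0 + 10.2 + 4.6 + 10.2 + 1.2 + 15.6 + 7.8) / 9 = 65.8000 / 9 = 7.3111
LCL = X̄̄ − A₂·R̄ = 748.4333 − 0.337 × 7.3111 = 745.9695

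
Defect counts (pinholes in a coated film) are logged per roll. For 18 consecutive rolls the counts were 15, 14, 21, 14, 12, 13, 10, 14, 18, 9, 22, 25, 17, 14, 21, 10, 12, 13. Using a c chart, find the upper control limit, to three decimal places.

26.927

c̄ = (15 + 14 + 21 + 14 + 12 + 13 + 10 + 14 + 18 + 9 + 22 + 25 + 17 + 14 + 21 + 10 + 12 + 13) / 18 = 274 / 18 = 15.2222
UCL = c̄ + 3√c̄ = 15.2222 + 3 × √15.2222 = 15.2222 + 3 × 3.9016 = 26.9269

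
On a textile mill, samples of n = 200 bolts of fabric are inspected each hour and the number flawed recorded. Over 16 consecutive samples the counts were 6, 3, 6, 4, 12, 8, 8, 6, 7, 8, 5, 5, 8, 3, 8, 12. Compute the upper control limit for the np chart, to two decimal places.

p̄ = Σdᵢ / (k·n) = 109 / (16 × 200) = 0.03406
UCL = np̄ + 3·√(np̄(1−p̄)) = 6.8125 + 3 × √(6.8125×0.96594) = 6.8125 + 3 × 2.5652 = 14.5082

14.51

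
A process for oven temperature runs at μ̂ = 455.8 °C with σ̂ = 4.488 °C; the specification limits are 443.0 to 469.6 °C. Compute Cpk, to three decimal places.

Cpu = (USL − μ̂) / (3σ̂) = (469.6 − 455.8) / (3 × 4.488) = 1.0250; Cpl = (μ̂ − LSL) / (3σ̂) = (455.8 − 443.0) / (3 × 4.488) = 0.9507; Cpk = min(Cpu, Cpl) = 0.9507

0.951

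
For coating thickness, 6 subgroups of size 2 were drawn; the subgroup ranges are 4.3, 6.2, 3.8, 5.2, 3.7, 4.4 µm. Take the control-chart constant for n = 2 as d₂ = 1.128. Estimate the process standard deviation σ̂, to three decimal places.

4.078

R̄ = (4.3 + 6.2 + 3.8 + 5.2 + 3.7 + 4.4) / 6 = 4.6000
σ̂ = R̄ / d₂ = 4.6000 / 1.128 = 4.0780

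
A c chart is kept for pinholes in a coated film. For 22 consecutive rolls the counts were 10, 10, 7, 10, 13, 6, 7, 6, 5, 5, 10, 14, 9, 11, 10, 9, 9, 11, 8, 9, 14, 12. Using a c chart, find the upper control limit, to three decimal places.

18.476

c̄ = (10 + 10 + 7 + 10 + 13 + 6 + 7 + 6 + 5 + 5 + 10 + 14 + 9 + 11 + 10 + 9 + 9 + 11 + 8 + 9 + 14 + 12) / 22 = 205 / 22 = 9.3182
UCL = c̄ + 3√c̄ = 9.3182 + 3 × √9.3182 = 9.3182 + 3 × 3.0526 = 18.4759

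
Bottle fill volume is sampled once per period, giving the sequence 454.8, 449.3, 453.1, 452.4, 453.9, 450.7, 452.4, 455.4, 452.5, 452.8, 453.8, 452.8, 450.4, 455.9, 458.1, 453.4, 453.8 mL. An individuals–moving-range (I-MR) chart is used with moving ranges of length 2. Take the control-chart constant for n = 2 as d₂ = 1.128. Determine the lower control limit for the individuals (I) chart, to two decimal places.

446.65

X̄ = (454.8 + 449.3 + 453.1 + 452.4 + 453.9 + 450.7 + 452.4 + 455.4 + 452.5 + 452.8 + 453.8 + 452.8 + 450.4 + 455.9 + 458.1 + 453.4 + 453.8) / 17 = 453.2647
Moving ranges: 5.5, 3.8, 0.7, 1.5, 3.2, 1.7, 3.0, 2.9, 0.3, 1.0, 1.0, 2.4, 5.5, 2.2, 4.7, 0.4; M̄R̄ = 39.8000 / 16 = 2.4875
LCL = X̄ − 3·M̄R̄/d₂ = 453.2647 − 3 × 2.4875 / 1.128 = 446.6490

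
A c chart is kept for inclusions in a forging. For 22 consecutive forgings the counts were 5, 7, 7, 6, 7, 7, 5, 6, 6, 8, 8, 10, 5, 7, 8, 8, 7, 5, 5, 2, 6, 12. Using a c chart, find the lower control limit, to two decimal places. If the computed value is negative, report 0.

0.00

c̄ = (5 + 7 + 7 + 6 + 7 + 7 + 5 + 6 + 6 + 8 + 8 + 10 + 5 + 7 + 8 + 8 + 7 + 5 + 5 + 2 + 6 + 12) / 22 = 147 / 22 = 6.6818
LCL = c̄ − 3√c̄ = 6.6818 − 3 × 2.5849 = -1.0729 → 0 (cannot be negative)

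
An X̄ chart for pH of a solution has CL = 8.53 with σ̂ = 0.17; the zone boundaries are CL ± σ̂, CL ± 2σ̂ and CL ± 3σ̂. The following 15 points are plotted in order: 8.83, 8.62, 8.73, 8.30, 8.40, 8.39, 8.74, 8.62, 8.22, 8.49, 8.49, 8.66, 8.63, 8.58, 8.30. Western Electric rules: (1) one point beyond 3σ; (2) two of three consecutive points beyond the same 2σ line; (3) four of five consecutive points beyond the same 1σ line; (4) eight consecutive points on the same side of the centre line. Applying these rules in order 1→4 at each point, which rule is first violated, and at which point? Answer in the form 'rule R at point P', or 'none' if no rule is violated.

none

Zone of each point (C = within 1σ̂, B = 1σ̂–2σ̂, A = 2σ̂–3σ̂, * = beyond 3σ̂; sign = side of CL): 1:+B, 2:+C, 3:+B, 4:-B, 5:-C, 6:-C, 7:+B, 8:+C, 9:-B, 10:-C, 11:-C, 12:+C, 13:+C, 14:+C, 15:-B
No rule fires across all 15 points.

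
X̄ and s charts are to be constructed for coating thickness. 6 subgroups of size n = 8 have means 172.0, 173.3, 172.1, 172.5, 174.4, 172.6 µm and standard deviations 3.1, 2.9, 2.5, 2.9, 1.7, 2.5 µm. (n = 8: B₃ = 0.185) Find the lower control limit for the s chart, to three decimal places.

0.481

s̄ = (3.1 + 2.9 + 2.5 + 2.9 + 1.7 + 2.5) / 6 = 2.6000
LCL_s = B₃·s̄ = 0.185 × 2.6000 = 0.4810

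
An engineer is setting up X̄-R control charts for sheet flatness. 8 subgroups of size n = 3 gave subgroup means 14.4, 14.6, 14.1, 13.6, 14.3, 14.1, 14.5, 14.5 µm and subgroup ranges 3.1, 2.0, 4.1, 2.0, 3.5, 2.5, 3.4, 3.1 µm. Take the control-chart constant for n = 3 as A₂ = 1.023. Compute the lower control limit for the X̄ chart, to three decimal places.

X̄̄ = (14.4 + 14.6 + 14.1 + 13.6 + 14.3 + 14.1 + 14.5 + 14.5) / 8 = 114.1000 / 8 = 14.2625
R̄ = (3.1 + 2.0 + 4.1 + 2.0 + 3.5 + 2.5 + 3.4 + 3.1) / 8 = 23.7000 / 8 = 2.9625
LCL = X̄̄ − A₂·R̄ = 14.2625 − 1.023 × 2.9625 = 11.2319

11.232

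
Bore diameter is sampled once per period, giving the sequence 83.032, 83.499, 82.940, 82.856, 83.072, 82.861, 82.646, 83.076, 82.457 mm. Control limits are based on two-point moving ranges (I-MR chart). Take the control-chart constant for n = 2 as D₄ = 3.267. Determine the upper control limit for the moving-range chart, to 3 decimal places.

1.144

Moving ranges: 0.467, 0.559, 0.084, 0.216, 0.211, 0.215, 0.430, 0.619; M̄R̄ = 2.8010 / 8 = 0.3501
UCL_MR = D₄·M̄R̄ = 3.267 × 0.3501 = 1.1439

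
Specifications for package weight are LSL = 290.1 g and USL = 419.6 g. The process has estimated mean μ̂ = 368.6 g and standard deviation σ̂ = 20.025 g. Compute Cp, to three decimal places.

1.078

Cp = (USL − LSL) / (6σ̂) = (419.6 − 290.1) / (6 × 20.025) = 129.5000 / 120.1500 = 1.0778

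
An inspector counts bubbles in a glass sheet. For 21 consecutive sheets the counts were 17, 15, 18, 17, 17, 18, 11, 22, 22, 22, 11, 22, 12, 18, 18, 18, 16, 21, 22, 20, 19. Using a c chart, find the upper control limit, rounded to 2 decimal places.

c̄ = (17 + 15 + 18 + 17 + 17 + 18 + 11 + 22 + 22 + 22 + 11 + 22 + 12 + 18 + 18 + 18 + 16 + 21 + 22 + 20 + 19) / 21 = 376 / 21 = 17.9048
UCL = c̄ + 3√c̄ = 17.9048 + 3 × √17.9048 = 17.9048 + 3 × 4.2314 = 30.5990

30.60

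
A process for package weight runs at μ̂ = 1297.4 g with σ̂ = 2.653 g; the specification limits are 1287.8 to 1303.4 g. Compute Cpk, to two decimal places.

Cpu = (USL − μ̂) / (3σ̂) = (1303.4 − 1297.4) / (3 × 2.653) = 0.7539; Cpl = (μ̂ − LSL) / (3σ̂) = (1297.4 − 1287.8) / (3 × 2.653) = 1.2062; Cpk = min(Cpu, Cpl) = 0.7539

0.75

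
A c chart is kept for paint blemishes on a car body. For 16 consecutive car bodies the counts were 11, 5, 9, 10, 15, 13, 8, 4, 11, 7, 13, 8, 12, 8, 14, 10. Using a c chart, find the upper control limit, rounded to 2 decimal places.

c̄ = (11 + 5 + 9 + 10 + 15 + 13 + 8 + 4 + 11 + 7 + 13 + 8 + 12 + 8 + 14 + 10) / 16 = 158 / 16 = 9.8750
UCL = c̄ + 3√c̄ = 9.8750 + 3 × √9.8750 = 9.8750 + 3 × 3.1425 = 19.3024

19.30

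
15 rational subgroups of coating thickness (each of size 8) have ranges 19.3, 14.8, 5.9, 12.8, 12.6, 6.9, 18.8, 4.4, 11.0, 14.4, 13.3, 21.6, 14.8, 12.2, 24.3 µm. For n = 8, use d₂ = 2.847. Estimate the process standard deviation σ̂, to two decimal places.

4.85

R̄ = (19.3 + 14.8 + 5.9 + 12.8 + 12.6 + 6.9 + 18.8 + 4.4 + 11.0 + 14.4 + 13.3 + 21.6 + 14.8 + 12.2 + 24.3) / 15 = 13.8067
σ̂ = R̄ / d₂ = 13.8067 / 2.847 = 4.8495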